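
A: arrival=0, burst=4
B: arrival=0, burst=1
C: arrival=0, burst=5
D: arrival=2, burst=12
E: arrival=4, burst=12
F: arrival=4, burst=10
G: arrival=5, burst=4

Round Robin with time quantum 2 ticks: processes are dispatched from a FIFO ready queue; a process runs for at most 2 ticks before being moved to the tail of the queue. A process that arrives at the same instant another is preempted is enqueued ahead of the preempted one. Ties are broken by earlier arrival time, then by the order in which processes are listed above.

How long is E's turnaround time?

44

Gantt: | A 0-2 | B 2-3 | C 3-5 | D 5-7 | A 7-9 | E 9-11 | F 11-13 | G 13-15 | C 15-17 | D 17-19 | E 19-21 | F 21-23 | G 23-25 | C 25-26 | D 26-28 | E 28-30 | F 30-32 | D 32-34 | E 34-36 | F 36-38 | D 38-40 | E 40-42 | F 42-44 | D 44-46 | E 46-48 |
Completion: A=9  B=3  C=26  D=46  E=48  F=44  G=25
Turnaround(E) = completion − arrival = 48 − 4 = 44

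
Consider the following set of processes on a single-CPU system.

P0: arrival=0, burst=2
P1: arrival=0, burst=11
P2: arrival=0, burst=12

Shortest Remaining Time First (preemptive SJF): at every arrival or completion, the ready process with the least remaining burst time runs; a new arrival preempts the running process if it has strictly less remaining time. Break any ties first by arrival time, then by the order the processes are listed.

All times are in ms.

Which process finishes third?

P2

Schedule: | P0 0-2 | P1 2-13 | P2 13-25 |
Completion: P0=2  P1=13  P2=25
Turnaround (C−A): P0=2  P1=13  P2=25
Finish order: P0 → P1 → P2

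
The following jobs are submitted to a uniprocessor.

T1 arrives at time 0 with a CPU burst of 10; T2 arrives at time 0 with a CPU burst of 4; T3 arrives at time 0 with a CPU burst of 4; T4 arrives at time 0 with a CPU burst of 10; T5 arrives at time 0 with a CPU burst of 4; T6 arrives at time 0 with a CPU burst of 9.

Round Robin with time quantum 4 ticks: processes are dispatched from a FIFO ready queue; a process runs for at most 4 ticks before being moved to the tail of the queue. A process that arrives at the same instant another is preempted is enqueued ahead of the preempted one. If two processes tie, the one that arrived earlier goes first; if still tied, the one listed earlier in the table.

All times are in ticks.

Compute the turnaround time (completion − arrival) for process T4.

Schedule: | T1 0-4 | T2 4-8 | T3 8-12 | T4 12-16 | T5 16-20 | T6 20-24 | T1 24-28 | T4 28-32 | T6 32-36 | T1 36-38 | T4 38-40 | T6 40-41 |
Completion: T1=38  T2=8  T3=12  T4=40  T5=20  T6=41
Turnaround (C−A): T1=38  T2=8  T3=12  T4=40  T5=20  T6=41
Turnaround(T4) = completion − arrival = 40 − 0 = 40

40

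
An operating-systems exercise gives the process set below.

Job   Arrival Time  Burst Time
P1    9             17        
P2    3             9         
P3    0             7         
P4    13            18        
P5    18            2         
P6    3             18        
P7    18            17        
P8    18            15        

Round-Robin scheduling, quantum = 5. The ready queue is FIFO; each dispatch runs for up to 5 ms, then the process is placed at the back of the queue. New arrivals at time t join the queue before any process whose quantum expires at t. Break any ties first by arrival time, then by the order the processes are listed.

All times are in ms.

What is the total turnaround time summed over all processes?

Timeline: | P3 0-5 | P2 5-10 | P6 10-15 | P3 15-17 | P1 17-22 | P2 22-26 | P4 26-31 | P6 31-36 | P5 36-38 | P7 38-43 | P8 43-48 | P1 48-53 | P4 53-58 | P6 58-63 | P7 63-68 | P8 68-73 | P1 73-78 | P4 78-83 | P6 83-86 | P7 86-91 | P8 91-96 | P1 96-98 | P4 98-101 | P7 101-103 |
Completion: P1=98  P2=26  P3=17  P4=101  P5=38  P6=86  P7=103  P8=96
Turnaround = completion − arrival: P1=89, P2=23, P3=17, P4=88, P5=20, P6=83, P7=85, P8=78
Total turnaround = 89 + 23 + 17 + 88 + 20 + 83 + 85 + 78 = 483

483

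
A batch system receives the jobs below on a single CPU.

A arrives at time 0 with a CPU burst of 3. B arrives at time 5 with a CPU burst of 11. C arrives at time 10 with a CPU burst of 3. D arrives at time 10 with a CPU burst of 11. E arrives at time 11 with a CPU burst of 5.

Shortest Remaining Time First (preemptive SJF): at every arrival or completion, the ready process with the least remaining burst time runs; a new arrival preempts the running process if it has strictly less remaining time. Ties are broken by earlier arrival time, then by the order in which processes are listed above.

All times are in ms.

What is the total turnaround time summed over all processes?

57

Timeline: | A 0-3 | idle 3-5 | B 5-10 | C 10-13 | E 13-18 | B 18-24 | D 24-35 |
Completion: A=3  B=24  C=13  D=35  E=18
Turnaround = completion − arrival: A=3, B=19, C=3, D=25, E=7
Total turnaround = 3 + 19 + 3 + 25 + 7 = 57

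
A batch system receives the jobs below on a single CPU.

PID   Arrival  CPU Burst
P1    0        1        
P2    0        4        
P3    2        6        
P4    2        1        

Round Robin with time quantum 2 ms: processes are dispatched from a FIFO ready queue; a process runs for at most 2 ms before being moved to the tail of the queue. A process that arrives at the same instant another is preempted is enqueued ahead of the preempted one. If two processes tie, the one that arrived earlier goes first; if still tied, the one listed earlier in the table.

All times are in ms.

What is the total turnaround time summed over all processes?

23

Schedule: | P1 0-1 | P2 1-3 | P3 3-5 | P4 5-6 | P2 6-8 | P3 8-12 |
Completion: P1=1  P2=8  P3=12  P4=6
Turnaround = completion − arrival: P1=1, P2=8, P3=10, P4=4
Total turnaround = 1 + 8 + 10 + 4 = 23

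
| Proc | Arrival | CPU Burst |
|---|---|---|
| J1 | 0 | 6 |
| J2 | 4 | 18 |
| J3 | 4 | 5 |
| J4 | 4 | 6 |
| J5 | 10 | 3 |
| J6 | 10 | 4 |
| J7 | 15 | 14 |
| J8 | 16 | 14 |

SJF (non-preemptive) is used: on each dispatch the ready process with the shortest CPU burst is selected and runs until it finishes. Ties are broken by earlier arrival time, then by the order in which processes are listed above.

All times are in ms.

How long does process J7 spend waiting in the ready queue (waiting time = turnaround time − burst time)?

9

Gantt: | J1 0-6 | J3 6-11 | J5 11-14 | J6 14-18 | J4 18-24 | J7 24-38 | J8 38-52 | J2 52-70 |
Completion: J1=6  J2=70  J3=11  J4=24  J5=14  J6=18  J7=38  J8=52
Turnaround (C−A): J1=6  J2=66  J3=7  J4=20  J5=4  J6=8  J7=23  J8=36
Waiting(J7) = turnaround − burst = 23 − 14 = 9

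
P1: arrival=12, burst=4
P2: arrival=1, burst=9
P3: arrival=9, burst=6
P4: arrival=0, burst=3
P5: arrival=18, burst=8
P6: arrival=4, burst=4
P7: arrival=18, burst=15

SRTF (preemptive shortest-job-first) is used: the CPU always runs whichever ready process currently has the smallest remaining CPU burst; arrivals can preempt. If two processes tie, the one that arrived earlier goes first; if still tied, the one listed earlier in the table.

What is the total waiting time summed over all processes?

Schedule: | P4 0-3 | P2 3-4 | P6 4-8 | P2 8-9 | P3 9-15 | P1 15-19 | P2 19-26 | P5 26-34 | P7 34-49 |
Completion: P1=19  P2=26  P3=15  P4=3  P5=34  P6=8  P7=49
Turnaround (C−A): P1=7  P2=25  P3=6  P4=3  P5=16  P6=4  P7=31
Waiting = turnaround − burst: P1=3, P2=16, P3=0, P4=0, P5=8, P6=0, P7=16
Total waiting = 3 + 16 + 0 + 0 + 8 + 0 + 16 = 43

43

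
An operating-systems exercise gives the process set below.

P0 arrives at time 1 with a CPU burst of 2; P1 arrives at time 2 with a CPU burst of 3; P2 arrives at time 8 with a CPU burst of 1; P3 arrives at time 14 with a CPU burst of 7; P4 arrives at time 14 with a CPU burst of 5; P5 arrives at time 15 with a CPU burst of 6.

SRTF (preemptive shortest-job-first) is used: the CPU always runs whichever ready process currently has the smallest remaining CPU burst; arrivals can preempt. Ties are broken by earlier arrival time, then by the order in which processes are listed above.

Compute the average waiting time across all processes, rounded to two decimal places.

Schedule: | idle 0-1 | P0 1-3 | P1 3-6 | idle 6-8 | P2 8-9 | idle 9-14 | P4 14-19 | P5 19-25 | P3 25-32 |
Completion: P0=3  P1=6  P2=9  P3=32  P4=19  P5=25
Turnaround (C−A): P0=2  P1=4  P2=1  P3=18  P4=5  P5=10
Waiting times: P0=0, P1=1, P2=0, P3=11, P4=0, P5=4
Average waiting = (0+1+0+11+0+4) / 6 = 16/6 = 2.67

2.67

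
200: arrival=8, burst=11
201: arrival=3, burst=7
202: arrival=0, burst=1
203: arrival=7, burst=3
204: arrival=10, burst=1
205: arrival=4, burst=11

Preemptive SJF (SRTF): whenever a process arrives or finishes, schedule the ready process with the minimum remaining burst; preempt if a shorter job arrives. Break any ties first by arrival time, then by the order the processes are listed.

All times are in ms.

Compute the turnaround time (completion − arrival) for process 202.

Schedule: | 202 0-1 | idle 1-3 | 201 3-10 | 204 10-11 | 203 11-14 | 205 14-25 | 200 25-36 |
Completion: 200=36  201=10  202=1  203=14  204=11  205=25
Turnaround(202) = completion − arrival = 1 − 0 = 1

1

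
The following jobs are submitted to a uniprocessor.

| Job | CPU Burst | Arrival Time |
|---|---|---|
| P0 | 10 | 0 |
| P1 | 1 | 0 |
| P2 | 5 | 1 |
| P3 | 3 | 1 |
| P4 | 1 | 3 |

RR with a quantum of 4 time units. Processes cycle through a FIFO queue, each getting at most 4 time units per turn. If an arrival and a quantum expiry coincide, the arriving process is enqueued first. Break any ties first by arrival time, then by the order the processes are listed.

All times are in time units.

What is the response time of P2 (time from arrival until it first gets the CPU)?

Timeline: | P0 0-4 | P1 4-5 | P2 5-9 | P3 9-12 | P4 12-13 | P0 13-17 | P2 17-18 | P0 18-20 |
Completion: P0=20  P1=5  P2=18  P3=12  P4=13
Turnaround (C−A): P0=20  P1=5  P2=17  P3=11  P4=10
Response(P2) = first start − arrival = 5 − 1 = 4

4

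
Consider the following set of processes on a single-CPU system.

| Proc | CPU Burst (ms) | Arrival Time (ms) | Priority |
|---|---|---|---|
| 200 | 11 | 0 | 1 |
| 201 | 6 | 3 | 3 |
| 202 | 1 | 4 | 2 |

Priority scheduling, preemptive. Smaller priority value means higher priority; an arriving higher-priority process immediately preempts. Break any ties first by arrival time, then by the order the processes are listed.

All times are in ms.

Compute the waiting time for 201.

Timeline: | 200 0-11 | 202 11-12 | 201 12-18 |
Completion: 200=11  201=18  202=12
Waiting(201) = turnaround − burst = 15 − 6 = 9

9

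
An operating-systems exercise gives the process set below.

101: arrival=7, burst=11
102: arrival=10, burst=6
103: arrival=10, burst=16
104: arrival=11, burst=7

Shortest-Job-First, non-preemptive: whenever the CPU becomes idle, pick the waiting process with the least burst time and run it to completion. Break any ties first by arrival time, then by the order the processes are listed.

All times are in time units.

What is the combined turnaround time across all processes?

82

Schedule: | idle 0-7 | 101 7-18 | 102 18-24 | 104 24-31 | 103 31-47 |
Completion: 101=18  102=24  103=47  104=31
Turnaround = completion − arrival: 101=11, 102=14, 103=37, 104=20
Total turnaround = 11 + 14 + 37 + 20 = 82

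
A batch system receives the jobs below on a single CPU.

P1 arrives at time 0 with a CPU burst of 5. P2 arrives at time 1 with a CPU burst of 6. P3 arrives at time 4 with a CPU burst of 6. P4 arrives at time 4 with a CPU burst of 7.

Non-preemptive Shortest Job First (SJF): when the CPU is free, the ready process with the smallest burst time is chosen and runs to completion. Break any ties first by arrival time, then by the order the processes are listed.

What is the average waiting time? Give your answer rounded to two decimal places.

Gantt: | P1 0-5 | P2 5-11 | P3 11-17 | P4 17-24 |
Completion: P1=5  P2=11  P3=17  P4=24
Turnaround (C−A): P1=5  P2=10  P3=13  P4=20
Waiting times: P1=0, P2=4, P3=7, P4=13
Average waiting = (0+4+7+13) / 4 = 24/4 = 6.00

6.00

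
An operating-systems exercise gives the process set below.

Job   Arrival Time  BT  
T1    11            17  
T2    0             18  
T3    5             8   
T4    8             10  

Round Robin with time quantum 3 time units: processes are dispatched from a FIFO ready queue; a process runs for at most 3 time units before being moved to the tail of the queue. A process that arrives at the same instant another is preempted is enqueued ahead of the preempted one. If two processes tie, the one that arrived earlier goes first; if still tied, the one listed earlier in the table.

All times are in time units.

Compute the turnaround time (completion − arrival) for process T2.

44

Gantt: | T2 0-6 | T3 6-9 | T2 9-12 | T4 12-15 | T3 15-18 | T1 18-21 | T2 21-24 | T4 24-27 | T3 27-29 | T1 29-32 | T2 32-35 | T4 35-38 | T1 38-41 | T2 41-44 | T4 44-45 | T1 45-53 |
Completion: T1=53  T2=44  T3=29  T4=45
Turnaround (C−A): T1=42  T2=44  T3=24  T4=37
Turnaround(T2) = completion − arrival = 44 − 0 = 44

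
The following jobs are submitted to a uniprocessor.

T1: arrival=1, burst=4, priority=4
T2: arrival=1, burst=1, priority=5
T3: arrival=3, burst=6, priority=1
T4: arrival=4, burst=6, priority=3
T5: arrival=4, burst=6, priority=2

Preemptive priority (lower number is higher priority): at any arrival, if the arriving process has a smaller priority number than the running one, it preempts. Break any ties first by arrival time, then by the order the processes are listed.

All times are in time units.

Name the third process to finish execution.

Gantt: | idle 0-1 | T1 1-3 | T3 3-9 | T5 9-15 | T4 15-21 | T1 21-23 | T2 23-24 |
Completion: T1=23  T2=24  T3=9  T4=21  T5=15
Turnaround (C−A): T1=22  T2=23  T3=6  T4=17  T5=11
Finish order: T3 → T5 → T4 → T1 → T2

T4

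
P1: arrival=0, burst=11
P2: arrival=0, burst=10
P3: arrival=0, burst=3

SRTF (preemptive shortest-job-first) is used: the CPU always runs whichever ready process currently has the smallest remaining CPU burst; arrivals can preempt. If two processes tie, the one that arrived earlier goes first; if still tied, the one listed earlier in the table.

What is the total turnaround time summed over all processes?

Schedule: | P3 0-3 | P2 3-13 | P1 13-24 |
Completion: P1=24  P2=13  P3=3
Turnaround (C−A): P1=24  P2=13  P3=3
Turnaround = completion − arrival: P1=24, P2=13, P3=3
Total turnaround = 24 + 13 + 3 = 40

40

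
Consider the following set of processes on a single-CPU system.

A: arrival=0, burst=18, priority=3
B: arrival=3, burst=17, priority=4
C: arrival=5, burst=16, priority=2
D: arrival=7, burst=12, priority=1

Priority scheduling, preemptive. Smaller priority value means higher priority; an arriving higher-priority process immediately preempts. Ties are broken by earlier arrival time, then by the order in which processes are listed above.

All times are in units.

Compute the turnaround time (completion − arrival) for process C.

Timeline: | A 0-5 | C 5-7 | D 7-19 | C 19-33 | A 33-46 | B 46-63 |
Completion: A=46  B=63  C=33  D=19
Turnaround (C−A): A=46  B=60  C=28  D=12
Turnaround(C) = completion − arrival = 33 − 5 = 28

28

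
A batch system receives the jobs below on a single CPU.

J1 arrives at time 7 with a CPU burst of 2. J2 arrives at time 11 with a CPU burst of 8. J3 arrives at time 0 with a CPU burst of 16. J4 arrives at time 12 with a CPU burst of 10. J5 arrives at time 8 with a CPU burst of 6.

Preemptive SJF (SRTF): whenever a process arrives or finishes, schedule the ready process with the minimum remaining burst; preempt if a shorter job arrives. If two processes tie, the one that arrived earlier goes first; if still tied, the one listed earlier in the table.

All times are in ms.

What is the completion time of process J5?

Gantt: | J3 0-7 | J1 7-9 | J5 9-15 | J2 15-23 | J3 23-32 | J4 32-42 |
Completion: J1=9  J2=23  J3=32  J4=42  J5=15
Turnaround (C−A): J1=2  J2=12  J3=32  J4=30  J5=7

15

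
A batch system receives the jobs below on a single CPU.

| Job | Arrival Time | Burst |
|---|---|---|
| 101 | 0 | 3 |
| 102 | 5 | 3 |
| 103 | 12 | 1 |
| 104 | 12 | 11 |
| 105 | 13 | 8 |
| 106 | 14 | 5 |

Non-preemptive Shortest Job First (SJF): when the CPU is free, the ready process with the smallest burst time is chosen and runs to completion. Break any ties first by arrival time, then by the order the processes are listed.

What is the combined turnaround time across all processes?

52

Timeline: | 101 0-3 | idle 3-5 | 102 5-8 | idle 8-12 | 103 12-13 | 105 13-21 | 106 21-26 | 104 26-37 |
Completion: 101=3  102=8  103=13  104=37  105=21  106=26
Turnaround = completion − arrival: 101=3, 102=3, 103=1, 104=25, 105=8, 106=12
Total turnaround = 3 + 3 + 1 + 25 + 8 + 12 = 52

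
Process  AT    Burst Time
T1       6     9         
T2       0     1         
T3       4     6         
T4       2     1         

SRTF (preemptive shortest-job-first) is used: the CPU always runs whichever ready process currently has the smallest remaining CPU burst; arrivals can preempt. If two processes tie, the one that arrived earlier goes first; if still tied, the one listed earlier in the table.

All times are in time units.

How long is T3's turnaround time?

6

Schedule: | T2 0-1 | idle 1-2 | T4 2-3 | idle 3-4 | T3 4-10 | T1 10-19 |
Completion: T1=19  T2=1  T3=10  T4=3
Turnaround(T3) = completion − arrival = 10 − 4 = 6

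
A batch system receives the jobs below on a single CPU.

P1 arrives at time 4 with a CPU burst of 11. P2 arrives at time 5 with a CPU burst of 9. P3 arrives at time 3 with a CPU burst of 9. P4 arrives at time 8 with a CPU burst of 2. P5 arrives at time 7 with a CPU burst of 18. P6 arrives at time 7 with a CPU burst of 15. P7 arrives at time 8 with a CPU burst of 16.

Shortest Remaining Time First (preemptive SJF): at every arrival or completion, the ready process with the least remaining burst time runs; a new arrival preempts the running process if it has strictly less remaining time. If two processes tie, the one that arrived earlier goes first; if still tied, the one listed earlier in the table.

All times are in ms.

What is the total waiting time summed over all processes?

156

Timeline: | idle 0-3 | P3 3-8 | P4 8-10 | P3 10-14 | P2 14-23 | P1 23-34 | P6 34-49 | P7 49-65 | P5 65-83 |
Completion: P1=34  P2=23  P3=14  P4=10  P5=83  P6=49  P7=65
Turnaround (C−A): P1=30  P2=18  P3=11  P4=2  P5=76  P6=42  P7=57
Waiting = turnaround − burst: P1=19, P2=9, P3=2, P4=0, P5=58, P6=27, P7=41
Total waiting = 19 + 9 + 2 + 0 + 58 + 27 + 41 = 156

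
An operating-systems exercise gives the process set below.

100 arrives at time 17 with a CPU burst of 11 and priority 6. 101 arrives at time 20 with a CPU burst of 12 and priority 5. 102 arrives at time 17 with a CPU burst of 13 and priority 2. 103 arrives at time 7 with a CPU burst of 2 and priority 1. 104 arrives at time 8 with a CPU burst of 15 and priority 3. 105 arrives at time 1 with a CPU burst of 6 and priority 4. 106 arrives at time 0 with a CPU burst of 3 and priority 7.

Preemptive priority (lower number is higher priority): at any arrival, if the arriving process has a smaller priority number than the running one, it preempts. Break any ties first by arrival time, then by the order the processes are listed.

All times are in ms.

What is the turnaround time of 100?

Gantt: | 106 0-1 | 105 1-7 | 103 7-9 | 104 9-17 | 102 17-30 | 104 30-37 | 101 37-49 | 100 49-60 | 106 60-62 |
Completion: 100=60  101=49  102=30  103=9  104=37  105=7  106=62
Turnaround (C−A): 100=43  101=29  102=13  103=2  104=29  105=6  106=62
Turnaround(100) = completion − arrival = 60 − 17 = 43

43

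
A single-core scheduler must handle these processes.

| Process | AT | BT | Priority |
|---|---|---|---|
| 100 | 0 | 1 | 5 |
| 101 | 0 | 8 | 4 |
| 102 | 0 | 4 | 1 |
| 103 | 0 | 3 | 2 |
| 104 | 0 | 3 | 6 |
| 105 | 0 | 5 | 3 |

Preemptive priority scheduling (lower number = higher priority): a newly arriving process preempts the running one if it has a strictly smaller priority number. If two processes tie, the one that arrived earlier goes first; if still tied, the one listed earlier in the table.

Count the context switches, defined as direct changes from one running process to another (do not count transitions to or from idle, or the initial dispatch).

5

Timeline: | 102 0-4 | 103 4-7 | 105 7-12 | 101 12-20 | 100 20-21 | 104 21-24 |
Completion: 100=21  101=20  102=4  103=7  104=24  105=12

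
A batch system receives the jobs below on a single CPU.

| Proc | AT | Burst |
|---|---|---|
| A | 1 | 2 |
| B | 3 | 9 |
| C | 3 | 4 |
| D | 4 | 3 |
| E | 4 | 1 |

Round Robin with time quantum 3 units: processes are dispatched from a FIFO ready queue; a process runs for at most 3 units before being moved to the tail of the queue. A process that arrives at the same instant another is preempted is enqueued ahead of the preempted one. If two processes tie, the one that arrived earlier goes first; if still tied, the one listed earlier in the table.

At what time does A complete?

3

Timeline: | idle 0-1 | A 1-3 | B 3-6 | C 6-9 | D 9-12 | E 12-13 | B 13-16 | C 16-17 | B 17-20 |
Completion: A=3  B=20  C=17  D=12  E=13
Turnaround (C−A): A=2  B=17  C=14  D=8  E=9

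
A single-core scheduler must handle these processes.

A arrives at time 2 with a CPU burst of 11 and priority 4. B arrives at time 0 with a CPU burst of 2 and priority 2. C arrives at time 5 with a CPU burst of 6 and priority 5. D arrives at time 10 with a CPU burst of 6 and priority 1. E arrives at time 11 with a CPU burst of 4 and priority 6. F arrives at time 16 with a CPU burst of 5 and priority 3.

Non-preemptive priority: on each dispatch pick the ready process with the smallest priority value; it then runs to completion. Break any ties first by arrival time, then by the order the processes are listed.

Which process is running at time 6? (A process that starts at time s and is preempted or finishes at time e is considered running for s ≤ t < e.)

A

Gantt: | B 0-2 | A 2-13 | D 13-19 | F 19-24 | C 24-30 | E 30-34 |
Completion: A=13  B=2  C=30  D=19  E=34  F=24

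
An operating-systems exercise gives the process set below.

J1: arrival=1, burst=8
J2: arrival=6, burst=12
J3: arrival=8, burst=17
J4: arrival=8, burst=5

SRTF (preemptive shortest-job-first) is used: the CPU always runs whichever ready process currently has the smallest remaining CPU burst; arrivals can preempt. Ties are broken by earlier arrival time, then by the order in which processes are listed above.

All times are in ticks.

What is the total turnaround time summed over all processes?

Gantt: | idle 0-1 | J1 1-9 | J4 9-14 | J2 14-26 | J3 26-43 |
Completion: J1=9  J2=26  J3=43  J4=14
Turnaround = completion − arrival: J1=8, J2=20, J3=35, J4=6
Total turnaround = 8 + 20 + 35 + 6 = 69

69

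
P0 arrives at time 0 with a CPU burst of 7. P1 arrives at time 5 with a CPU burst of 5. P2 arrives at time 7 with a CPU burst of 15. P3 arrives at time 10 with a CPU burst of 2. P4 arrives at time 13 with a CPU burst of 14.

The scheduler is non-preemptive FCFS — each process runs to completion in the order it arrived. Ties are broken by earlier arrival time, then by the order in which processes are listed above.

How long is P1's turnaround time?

7

Schedule: | P0 0-7 | P1 7-12 | P2 12-27 | P3 27-29 | P4 29-43 |
Completion: P0=7  P1=12  P2=27  P3=29  P4=43
Turnaround (C−A): P0=7  P1=7  P2=20  P3=19  P4=30
Turnaround(P1) = completion − arrival = 12 − 5 = 7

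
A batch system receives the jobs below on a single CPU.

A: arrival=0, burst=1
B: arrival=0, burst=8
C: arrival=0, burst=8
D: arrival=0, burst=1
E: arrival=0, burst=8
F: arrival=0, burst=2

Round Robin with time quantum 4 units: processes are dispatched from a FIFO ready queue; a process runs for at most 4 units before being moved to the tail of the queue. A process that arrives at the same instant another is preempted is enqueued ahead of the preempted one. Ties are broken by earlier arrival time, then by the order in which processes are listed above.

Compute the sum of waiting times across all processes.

71

Timeline: | A 0-1 | B 1-5 | C 5-9 | D 9-10 | E 10-14 | F 14-16 | B 16-20 | C 20-24 | E 24-28 |
Completion: A=1  B=20  C=24  D=10  E=28  F=16
Turnaround (C−A): A=1  B=20  C=24  D=10  E=28  F=16
Waiting = turnaround − burst: A=0, B=12, C=16, D=9, E=20, F=14
Total waiting = 0 + 12 + 16 + 9 + 20 + 14 = 71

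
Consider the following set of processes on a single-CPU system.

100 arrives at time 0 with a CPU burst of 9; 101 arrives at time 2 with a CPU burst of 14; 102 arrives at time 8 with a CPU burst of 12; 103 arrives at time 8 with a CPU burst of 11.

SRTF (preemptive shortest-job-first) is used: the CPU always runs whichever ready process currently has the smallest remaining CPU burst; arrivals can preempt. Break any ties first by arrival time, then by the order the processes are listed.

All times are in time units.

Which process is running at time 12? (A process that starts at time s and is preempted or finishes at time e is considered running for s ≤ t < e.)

Gantt: | 100 0-9 | 103 9-20 | 102 20-32 | 101 32-46 |
Completion: 100=9  101=46  102=32  103=20

103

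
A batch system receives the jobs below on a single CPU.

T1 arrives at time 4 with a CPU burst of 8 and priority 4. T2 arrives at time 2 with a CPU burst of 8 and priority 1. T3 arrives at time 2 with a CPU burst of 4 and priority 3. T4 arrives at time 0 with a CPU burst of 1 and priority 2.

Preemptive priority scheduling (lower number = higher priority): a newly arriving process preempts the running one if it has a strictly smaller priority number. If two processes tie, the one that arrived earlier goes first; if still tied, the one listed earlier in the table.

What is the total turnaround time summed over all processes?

39

Gantt: | T4 0-1 | idle 1-2 | T2 2-10 | T3 10-14 | T1 14-22 |
Completion: T1=22  T2=10  T3=14  T4=1
Turnaround = completion − arrival: T1=18, T2=8, T3=12, T4=1
Total turnaround = 18 + 8 + 12 + 1 = 39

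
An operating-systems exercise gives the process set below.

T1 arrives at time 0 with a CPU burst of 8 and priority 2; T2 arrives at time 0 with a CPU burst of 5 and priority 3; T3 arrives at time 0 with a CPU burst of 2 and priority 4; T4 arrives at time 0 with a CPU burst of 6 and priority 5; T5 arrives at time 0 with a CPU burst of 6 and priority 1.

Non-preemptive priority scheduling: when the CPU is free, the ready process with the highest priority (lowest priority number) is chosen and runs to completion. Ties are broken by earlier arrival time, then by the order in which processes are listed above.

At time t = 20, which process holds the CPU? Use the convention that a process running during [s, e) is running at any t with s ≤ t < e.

Gantt: | T5 0-6 | T1 6-14 | T2 14-19 | T3 19-21 | T4 21-27 |
Completion: T1=14  T2=19  T3=21  T4=27  T5=6

T3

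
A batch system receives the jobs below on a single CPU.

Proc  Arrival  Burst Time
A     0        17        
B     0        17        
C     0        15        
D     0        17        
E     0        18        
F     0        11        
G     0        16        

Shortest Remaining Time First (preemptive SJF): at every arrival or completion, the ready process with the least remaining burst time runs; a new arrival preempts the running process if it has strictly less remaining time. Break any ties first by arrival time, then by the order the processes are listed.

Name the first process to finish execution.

Gantt: | F 0-11 | C 11-26 | G 26-42 | A 42-59 | B 59-76 | D 76-93 | E 93-111 |
Completion: A=59  B=76  C=26  D=93  E=111  F=11  G=42
Turnaround (C−A): A=59  B=76  C=26  D=93  E=111  F=11  G=42
Finish order: F → C → G → A → B → D → E

F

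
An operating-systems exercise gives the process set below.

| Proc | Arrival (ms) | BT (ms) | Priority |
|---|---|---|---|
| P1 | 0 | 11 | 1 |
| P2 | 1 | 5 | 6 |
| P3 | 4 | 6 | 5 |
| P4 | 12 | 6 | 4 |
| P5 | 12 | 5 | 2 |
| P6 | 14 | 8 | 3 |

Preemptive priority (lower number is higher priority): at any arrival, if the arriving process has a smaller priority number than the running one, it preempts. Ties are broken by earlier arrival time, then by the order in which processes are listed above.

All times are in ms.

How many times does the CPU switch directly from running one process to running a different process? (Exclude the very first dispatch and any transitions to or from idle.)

Timeline: | P1 0-11 | P3 11-12 | P5 12-17 | P6 17-25 | P4 25-31 | P3 31-36 | P2 36-41 |
Completion: P1=11  P2=41  P3=36  P4=31  P5=17  P6=25

6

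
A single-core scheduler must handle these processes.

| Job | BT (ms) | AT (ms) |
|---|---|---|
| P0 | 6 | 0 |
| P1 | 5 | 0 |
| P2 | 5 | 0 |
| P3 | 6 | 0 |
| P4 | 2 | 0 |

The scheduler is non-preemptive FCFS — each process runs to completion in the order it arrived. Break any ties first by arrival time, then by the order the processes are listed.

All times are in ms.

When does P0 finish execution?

6

Timeline: | P0 0-6 | P1 6-11 | P2 11-16 | P3 16-22 | P4 22-24 |
Completion: P0=6  P1=11  P2=16  P3=22  P4=24
Turnaround (C−A): P0=6  P1=11  P2=16  P3=22  P4=24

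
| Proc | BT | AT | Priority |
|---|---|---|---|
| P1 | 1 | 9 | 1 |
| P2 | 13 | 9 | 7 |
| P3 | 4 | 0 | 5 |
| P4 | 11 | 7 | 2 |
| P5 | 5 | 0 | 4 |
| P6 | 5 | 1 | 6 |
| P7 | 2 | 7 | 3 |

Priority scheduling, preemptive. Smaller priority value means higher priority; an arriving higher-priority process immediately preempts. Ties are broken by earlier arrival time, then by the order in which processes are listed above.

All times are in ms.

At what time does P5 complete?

5

Schedule: | P5 0-5 | P3 5-7 | P4 7-9 | P1 9-10 | P4 10-19 | P7 19-21 | P3 21-23 | P6 23-28 | P2 28-41 |
Completion: P1=10  P2=41  P3=23  P4=19  P5=5  P6=28  P7=21
Turnaround (C−A): P1=1  P2=32  P3=23  P4=12  P5=5  P6=27  P7=14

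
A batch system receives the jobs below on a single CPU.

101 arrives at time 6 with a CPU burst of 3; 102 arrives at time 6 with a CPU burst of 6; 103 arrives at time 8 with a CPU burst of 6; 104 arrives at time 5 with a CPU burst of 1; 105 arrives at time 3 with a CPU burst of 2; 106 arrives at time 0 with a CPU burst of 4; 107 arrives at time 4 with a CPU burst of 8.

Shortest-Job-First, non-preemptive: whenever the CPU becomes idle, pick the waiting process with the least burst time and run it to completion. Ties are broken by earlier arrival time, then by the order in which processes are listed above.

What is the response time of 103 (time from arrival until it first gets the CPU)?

8

Gantt: | 106 0-4 | 105 4-6 | 104 6-7 | 101 7-10 | 102 10-16 | 103 16-22 | 107 22-30 |
Completion: 101=10  102=16  103=22  104=7  105=6  106=4  107=30
Response(103) = first start − arrival = 16 − 8 = 8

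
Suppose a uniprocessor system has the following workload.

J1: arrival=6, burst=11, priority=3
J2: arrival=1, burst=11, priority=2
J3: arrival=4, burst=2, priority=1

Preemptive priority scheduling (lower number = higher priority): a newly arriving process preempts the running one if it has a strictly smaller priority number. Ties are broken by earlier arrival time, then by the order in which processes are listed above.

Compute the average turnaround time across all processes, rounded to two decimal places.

11.33

Gantt: | idle 0-1 | J2 1-4 | J3 4-6 | J2 6-14 | J1 14-25 |
Completion: J1=25  J2=14  J3=6
Turnaround times: J1=19, J2=13, J3=2
Average turnaround = (19+13+2) / 3 = 34/3 = 11.33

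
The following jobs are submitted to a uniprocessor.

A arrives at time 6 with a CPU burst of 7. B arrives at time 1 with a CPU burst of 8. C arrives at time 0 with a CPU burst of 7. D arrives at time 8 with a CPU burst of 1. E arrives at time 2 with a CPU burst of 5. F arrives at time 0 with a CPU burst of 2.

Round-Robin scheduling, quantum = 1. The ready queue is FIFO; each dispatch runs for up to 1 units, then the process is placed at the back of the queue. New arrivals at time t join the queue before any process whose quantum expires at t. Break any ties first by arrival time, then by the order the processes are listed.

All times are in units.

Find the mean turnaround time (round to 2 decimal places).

Timeline: | C 0-1 | F 1-2 | B 2-3 | C 3-4 | E 4-5 | F 5-6 | B 6-7 | C 7-8 | E 8-9 | A 9-10 | B 10-11 | D 11-12 | C 12-13 | E 13-14 | A 14-15 | B 15-16 | C 16-17 | E 17-18 | A 18-19 | B 19-20 | C 20-21 | E 21-22 | A 22-23 | B 23-24 | C 24-25 | A 25-26 | B 26-27 | A 27-28 | B 28-29 | A 29-30 |
Completion: A=30  B=29  C=25  D=12  E=22  F=6
Turnaround (C−A): A=24  B=28  C=25  D=4  E=20  F=6
Turnaround times: A=24, B=28, C=25, D=4, E=20, F=6
Average turnaround = (24+28+25+4+20+6) / 6 = 107/6 = 17.83

17.83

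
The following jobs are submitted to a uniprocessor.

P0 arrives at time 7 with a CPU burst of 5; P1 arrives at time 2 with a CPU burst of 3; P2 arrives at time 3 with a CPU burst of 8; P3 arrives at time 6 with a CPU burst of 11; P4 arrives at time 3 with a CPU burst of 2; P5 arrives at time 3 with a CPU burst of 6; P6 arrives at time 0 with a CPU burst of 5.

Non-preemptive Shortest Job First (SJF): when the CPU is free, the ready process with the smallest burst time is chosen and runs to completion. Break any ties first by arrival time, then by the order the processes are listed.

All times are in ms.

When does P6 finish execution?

Gantt: | P6 0-5 | P4 5-7 | P1 7-10 | P0 10-15 | P5 15-21 | P2 21-29 | P3 29-40 |
Completion: P0=15  P1=10  P2=29  P3=40  P4=7  P5=21  P6=5

5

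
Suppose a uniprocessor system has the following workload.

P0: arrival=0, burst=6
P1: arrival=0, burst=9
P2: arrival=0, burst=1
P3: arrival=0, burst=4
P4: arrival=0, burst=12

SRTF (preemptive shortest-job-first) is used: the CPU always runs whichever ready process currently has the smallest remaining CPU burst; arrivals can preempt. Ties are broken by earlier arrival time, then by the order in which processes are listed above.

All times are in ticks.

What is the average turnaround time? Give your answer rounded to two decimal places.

Gantt: | P2 0-1 | P3 1-5 | P0 5-11 | P1 11-20 | P4 20-32 |
Completion: P0=11  P1=20  P2=1  P3=5  P4=32
Turnaround (C−A): P0=11  P1=20  P2=1  P3=5  P4=32
Turnaround times: P0=11, P1=20, P2=1, P3=5, P4=32
Average turnaround = (11+20+1+5+32) / 5 = 69/5 = 13.80

13.80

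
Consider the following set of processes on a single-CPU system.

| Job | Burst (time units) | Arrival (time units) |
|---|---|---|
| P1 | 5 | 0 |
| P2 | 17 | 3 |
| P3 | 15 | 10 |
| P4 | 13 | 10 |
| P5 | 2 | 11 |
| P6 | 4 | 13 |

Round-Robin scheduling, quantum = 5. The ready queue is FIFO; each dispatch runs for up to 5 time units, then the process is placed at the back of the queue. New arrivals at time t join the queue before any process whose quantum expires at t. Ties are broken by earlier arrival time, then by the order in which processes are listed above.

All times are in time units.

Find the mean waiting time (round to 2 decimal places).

20.17

Gantt: | P1 0-5 | P2 5-10 | P3 10-15 | P4 15-20 | P2 20-25 | P5 25-27 | P6 27-31 | P3 31-36 | P4 36-41 | P2 41-46 | P3 46-51 | P4 51-54 | P2 54-56 |
Completion: P1=5  P2=56  P3=51  P4=54  P5=27  P6=31
Turnaround (C−A): P1=5  P2=53  P3=41  P4=44  P5=16  P6=18
Waiting times: P1=0, P2=36, P3=26, P4=31, P5=14, P6=14
Average waiting = (0+36+26+31+14+14) / 6 = 121/6 = 20.17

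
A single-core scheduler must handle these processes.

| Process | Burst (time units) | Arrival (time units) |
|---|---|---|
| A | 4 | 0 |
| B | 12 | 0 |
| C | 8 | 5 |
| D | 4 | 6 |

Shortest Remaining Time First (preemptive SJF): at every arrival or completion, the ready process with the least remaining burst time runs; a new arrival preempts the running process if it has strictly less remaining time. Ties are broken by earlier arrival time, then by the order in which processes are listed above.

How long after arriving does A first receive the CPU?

Timeline: | A 0-4 | B 4-5 | C 5-6 | D 6-10 | C 10-17 | B 17-28 |
Completion: A=4  B=28  C=17  D=10
Turnaround (C−A): A=4  B=28  C=12  D=4
Response(A) = first start − arrival = 0 − 0 = 0

0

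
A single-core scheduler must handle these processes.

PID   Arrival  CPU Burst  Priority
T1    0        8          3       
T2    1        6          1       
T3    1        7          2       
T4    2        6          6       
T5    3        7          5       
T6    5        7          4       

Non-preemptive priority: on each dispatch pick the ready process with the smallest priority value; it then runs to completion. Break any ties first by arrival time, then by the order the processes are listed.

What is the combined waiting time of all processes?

Schedule: | T1 0-8 | T2 8-14 | T3 14-21 | T6 21-28 | T5 28-35 | T4 35-41 |
Completion: T1=8  T2=14  T3=21  T4=41  T5=35  T6=28
Waiting = turnaround − burst: T1=0, T2=7, T3=13, T4=33, T5=25, T6=16
Total waiting = 0 + 7 + 13 + 33 + 25 + 16 = 94

94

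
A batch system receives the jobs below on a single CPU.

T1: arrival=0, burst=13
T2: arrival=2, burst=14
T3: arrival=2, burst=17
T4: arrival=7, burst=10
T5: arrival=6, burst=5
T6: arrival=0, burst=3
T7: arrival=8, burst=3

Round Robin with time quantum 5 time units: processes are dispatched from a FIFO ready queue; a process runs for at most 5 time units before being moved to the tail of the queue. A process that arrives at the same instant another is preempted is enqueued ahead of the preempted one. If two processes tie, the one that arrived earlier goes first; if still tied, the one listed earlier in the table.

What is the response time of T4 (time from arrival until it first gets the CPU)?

21

Schedule: | T1 0-5 | T6 5-8 | T2 8-13 | T3 13-18 | T1 18-23 | T5 23-28 | T4 28-33 | T7 33-36 | T2 36-41 | T3 41-46 | T1 46-49 | T4 49-54 | T2 54-58 | T3 58-65 |
Completion: T1=49  T2=58  T3=65  T4=54  T5=28  T6=8  T7=36
Turnaround (C−A): T1=49  T2=56  T3=63  T4=47  T5=22  T6=8  T7=28
Response(T4) = first start − arrival = 28 − 7 = 21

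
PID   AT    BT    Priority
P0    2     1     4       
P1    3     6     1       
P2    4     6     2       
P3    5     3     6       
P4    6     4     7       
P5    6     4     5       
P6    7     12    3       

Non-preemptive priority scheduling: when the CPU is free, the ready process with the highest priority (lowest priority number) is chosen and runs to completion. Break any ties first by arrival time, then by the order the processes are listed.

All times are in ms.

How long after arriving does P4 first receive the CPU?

28

Gantt: | idle 0-2 | P0 2-3 | P1 3-9 | P2 9-15 | P6 15-27 | P5 27-31 | P3 31-34 | P4 34-38 |
Completion: P0=3  P1=9  P2=15  P3=34  P4=38  P5=31  P6=27
Turnaround (C−A): P0=1  P1=6  P2=11  P3=29  P4=32  P5=25  P6=20
Response(P4) = first start − arrival = 34 − 6 = 28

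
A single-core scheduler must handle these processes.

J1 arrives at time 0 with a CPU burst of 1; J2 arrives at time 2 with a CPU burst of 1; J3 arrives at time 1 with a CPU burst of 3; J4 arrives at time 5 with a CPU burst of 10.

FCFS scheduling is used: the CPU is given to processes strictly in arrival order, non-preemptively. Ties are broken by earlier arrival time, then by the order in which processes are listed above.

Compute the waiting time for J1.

0

Timeline: | J1 0-1 | J3 1-4 | J2 4-5 | J4 5-15 |
Completion: J1=1  J2=5  J3=4  J4=15
Waiting(J1) = turnaround − burst = 1 − 1 = 0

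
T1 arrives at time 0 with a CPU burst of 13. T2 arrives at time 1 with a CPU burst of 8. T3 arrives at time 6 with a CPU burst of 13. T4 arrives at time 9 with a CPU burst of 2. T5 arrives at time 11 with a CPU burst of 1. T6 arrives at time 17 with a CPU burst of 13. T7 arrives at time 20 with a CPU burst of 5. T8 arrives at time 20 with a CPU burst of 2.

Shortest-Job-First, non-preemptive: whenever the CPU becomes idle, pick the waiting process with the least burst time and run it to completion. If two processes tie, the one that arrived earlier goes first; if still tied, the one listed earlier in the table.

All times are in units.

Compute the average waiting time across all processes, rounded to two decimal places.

Schedule: | T1 0-13 | T5 13-14 | T4 14-16 | T2 16-24 | T8 24-26 | T7 26-31 | T3 31-44 | T6 44-57 |
Completion: T1=13  T2=24  T3=44  T4=16  T5=14  T6=57  T7=31  T8=26
Turnaround (C−A): T1=13  T2=23  T3=38  T4=7  T5=3  T6=40  T7=11  T8=6
Waiting times: T1=0, T2=15, T3=25, T4=5, T5=2, T6=27, T7=6, T8=4
Average waiting = (0+15+25+5+2+27+6+4) / 8 = 84/8 = 10.50

10.50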